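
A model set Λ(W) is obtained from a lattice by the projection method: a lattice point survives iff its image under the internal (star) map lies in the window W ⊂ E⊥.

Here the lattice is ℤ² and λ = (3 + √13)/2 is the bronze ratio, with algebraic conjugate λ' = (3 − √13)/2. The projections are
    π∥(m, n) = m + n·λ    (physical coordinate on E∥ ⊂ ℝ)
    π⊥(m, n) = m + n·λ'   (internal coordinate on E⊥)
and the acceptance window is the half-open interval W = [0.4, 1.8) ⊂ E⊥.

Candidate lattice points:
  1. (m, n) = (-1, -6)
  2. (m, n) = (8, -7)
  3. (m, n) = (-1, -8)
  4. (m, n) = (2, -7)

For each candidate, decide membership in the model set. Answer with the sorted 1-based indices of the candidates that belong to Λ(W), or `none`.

Compute λ' = (3−√13)/2 = -0.302776, so π⊥(m,n) = m -0.302776·n.
#1 (-1,-6): internal coord -1 + (-6)·λ' = +0.816654; +0.816654 ∈ [0.4, 1.8) → IN Λ
#2 (8,-7): internal coord 8 + (-7)·λ' = +10.119429; +10.119429 ∉ [0.4, 1.8) → out
#3 (-1,-8): internal coord -1 + (-8)·λ' = +1.422205; +1.422205 ∈ [0.4, 1.8) → IN Λ
#4 (2,-7): internal coord 2 + (-7)·λ' = +4.119429; +4.119429 ∉ [0.4, 1.8) → out

1, 3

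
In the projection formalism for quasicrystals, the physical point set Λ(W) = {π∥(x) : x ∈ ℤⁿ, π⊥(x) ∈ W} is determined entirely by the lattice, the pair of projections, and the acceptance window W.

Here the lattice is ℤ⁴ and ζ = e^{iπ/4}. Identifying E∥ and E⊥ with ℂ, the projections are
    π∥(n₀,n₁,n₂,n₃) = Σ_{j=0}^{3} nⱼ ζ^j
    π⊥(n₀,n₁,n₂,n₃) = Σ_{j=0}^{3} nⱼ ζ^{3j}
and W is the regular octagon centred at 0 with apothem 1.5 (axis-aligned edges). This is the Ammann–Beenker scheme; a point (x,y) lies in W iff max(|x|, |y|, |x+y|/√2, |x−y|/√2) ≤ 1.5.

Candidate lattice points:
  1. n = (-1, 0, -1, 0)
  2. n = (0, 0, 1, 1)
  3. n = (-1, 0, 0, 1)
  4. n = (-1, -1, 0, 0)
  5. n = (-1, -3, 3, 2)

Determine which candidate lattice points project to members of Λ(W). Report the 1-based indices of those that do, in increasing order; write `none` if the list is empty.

1, 2, 3, 4

With ζ = e^{iπ/4} the internal vectors are ζ^0,ζ^3,ζ^6,ζ^9.
candidate 1: n = (-1, 0, -1, 0) → π⊥ ≈ (-1.000000, +1.000000); max(|x|,|y|,|x±y|/√2) = 1.414214 ≤ 1.5 ⇒ ∈ W
candidate 2: n = (0, 0, 1, 1) → π⊥ ≈ (+0.707107, -0.292893); max(|x|,|y|,|x±y|/√2) = 0.707107 ≤ 1.5 ⇒ ∈ W
candidate 3: n = (-1, 0, 0, 1) → π⊥ ≈ (-0.292893, +0.707107); max(|x|,|y|,|x±y|/√2) = 0.707107 ≤ 1.5 ⇒ ∈ W
candidate 4: n = (-1, -1, 0, 0) → π⊥ ≈ (-0.292893, -0.707107); max(|x|,|y|,|x±y|/√2) = 0.707107 ≤ 1.5 ⇒ ∈ W
candidate 5: n = (-1, -3, 3, 2) → π⊥ ≈ (+2.535534, -3.707107); max(|x|,|y|,|x±y|/√2) = 4.414214 > 1.5 ⇒ ∉ W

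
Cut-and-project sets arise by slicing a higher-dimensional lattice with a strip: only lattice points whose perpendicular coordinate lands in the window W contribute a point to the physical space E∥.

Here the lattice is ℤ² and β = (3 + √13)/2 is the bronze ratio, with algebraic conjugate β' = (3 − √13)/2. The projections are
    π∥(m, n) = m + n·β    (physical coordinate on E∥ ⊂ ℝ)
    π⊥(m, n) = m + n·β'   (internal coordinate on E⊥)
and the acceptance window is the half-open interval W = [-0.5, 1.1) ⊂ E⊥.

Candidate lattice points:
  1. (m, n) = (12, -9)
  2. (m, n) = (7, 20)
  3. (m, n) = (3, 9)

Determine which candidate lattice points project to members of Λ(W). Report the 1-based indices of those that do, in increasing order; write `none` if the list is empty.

2, 3

Compute β' = (3−√13)/2 = -0.302776, so π⊥(m,n) = m -0.302776·n.
#1 (12,-9): internal coord 12 + (-9)·β' = +14.724981; +14.724981 ∉ [-0.5, 1.1) → out
#2 (7,20): internal coord 7 + (20)·β' = +0.944487; +0.944487 ∈ [-0.5, 1.1) → IN Λ
#3 (3,9): internal coord 3 + (9)·β' = +0.275019; +0.275019 ∈ [-0.5, 1.1) → IN Λ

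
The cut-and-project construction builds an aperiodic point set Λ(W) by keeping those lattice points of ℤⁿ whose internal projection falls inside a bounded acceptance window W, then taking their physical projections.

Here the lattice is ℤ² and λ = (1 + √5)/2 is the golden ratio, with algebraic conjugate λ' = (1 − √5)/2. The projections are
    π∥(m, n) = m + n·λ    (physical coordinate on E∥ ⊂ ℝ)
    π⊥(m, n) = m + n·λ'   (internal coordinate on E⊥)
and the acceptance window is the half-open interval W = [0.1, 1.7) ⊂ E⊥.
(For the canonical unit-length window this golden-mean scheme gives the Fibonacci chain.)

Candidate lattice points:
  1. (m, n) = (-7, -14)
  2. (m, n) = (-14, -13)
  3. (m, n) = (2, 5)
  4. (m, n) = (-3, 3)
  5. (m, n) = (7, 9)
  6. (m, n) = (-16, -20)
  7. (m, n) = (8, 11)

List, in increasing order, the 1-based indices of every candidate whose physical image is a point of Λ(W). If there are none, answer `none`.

λ' = (1−√5)/2 ≈ -0.6180.
candidate 1: (m,n)=(-7,-14) → π∥ = -7-14·λ ≈ -29.6525, π⊥ = -7-14·λ' ≈ 1.6525 ∈ [0.1, 1.7) ⇒ IN Λ
candidate 2: (m,n)=(-14,-13) → π∥ = -14-13·λ ≈ -35.0344, π⊥ = -14-13·λ' ≈ -5.9656 ∉ [0.1, 1.7) ⇒ out
candidate 3: (m,n)=(2,5) → π∥ = 2+5·λ ≈ 10.0902, π⊥ = 2+5·λ' ≈ -1.0902 ∉ [0.1, 1.7) ⇒ out
candidate 4: (m,n)=(-3,3) → π∥ = -3+3·λ ≈ 1.8541, π⊥ = -3+3·λ' ≈ -4.8541 ∉ [0.1, 1.7) ⇒ out
candidate 5: (m,n)=(7,9) → π∥ = 7+9·λ ≈ 21.5623, π⊥ = 7+9·λ' ≈ 1.4377 ∈ [0.1, 1.7) ⇒ IN Λ
candidate 6: (m,n)=(-16,-20) → π∥ = -16-20·λ ≈ -48.3607, π⊥ = -16-20·λ' ≈ -3.6393 ∉ [0.1, 1.7) ⇒ out
candidate 7: (m,n)=(8,11) → π∥ = 8+11·λ ≈ 25.7984, π⊥ = 8+11·λ' ≈ 1.2016 ∈ [0.1, 1.7) ⇒ IN Λ

1, 5, 7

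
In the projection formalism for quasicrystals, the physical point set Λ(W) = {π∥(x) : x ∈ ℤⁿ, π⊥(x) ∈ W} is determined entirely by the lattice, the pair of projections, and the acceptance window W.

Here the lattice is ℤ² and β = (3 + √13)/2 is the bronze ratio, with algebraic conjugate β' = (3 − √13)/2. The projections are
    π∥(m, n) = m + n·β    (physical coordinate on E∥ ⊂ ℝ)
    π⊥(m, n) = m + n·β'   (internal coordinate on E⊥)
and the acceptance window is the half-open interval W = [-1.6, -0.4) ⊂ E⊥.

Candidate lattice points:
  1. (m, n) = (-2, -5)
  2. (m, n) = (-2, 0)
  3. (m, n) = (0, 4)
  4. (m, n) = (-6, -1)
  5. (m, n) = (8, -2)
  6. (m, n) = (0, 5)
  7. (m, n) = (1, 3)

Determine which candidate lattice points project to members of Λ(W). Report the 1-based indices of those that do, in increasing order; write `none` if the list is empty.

1, 3, 6

Compute β' = (3−√13)/2 = -0.302776, so π⊥(m,n) = m -0.302776·n.
#1 (-2,-5): internal coord -2 + (-5)·β' = -0.486122; -0.486122 ∈ [-1.6, -0.4) → IN Λ
#2 (-2,0): internal coord -2 + (0)·β' = -2.000000; -2.000000 ∉ [-1.6, -0.4) → out
#3 (0,4): internal coord 0 + (4)·β' = -1.211103; -1.211103 ∈ [-1.6, -0.4) → IN Λ
#4 (-6,-1): internal coord -6 + (-1)·β' = -5.697224; -5.697224 ∉ [-1.6, -0.4) → out
#5 (8,-2): internal coord 8 + (-2)·β' = +8.605551; +8.605551 ∉ [-1.6, -0.4) → out
#6 (0,5): internal coord 0 + (5)·β' = -1.513878; -1.513878 ∈ [-1.6, -0.4) → IN Λ
#7 (1,3): internal coord 1 + (3)·β' = +0.091673; +0.091673 ∉ [-1.6, -0.4) → out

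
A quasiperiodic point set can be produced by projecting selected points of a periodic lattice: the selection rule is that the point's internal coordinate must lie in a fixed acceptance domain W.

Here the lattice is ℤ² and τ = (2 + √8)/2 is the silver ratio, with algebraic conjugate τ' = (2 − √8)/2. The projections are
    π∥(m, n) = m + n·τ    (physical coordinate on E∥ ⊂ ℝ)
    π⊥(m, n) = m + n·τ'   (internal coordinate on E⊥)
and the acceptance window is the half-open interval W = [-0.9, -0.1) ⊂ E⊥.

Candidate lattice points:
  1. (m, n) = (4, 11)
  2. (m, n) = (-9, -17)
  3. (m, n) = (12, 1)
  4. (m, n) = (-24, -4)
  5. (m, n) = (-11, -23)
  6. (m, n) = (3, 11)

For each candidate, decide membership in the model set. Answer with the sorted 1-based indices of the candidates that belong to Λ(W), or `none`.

τ' = (2−√8)/2 ≈ -0.41421.
[1] lift (4,11): star map gives -0.55635; window check -0.9 ≤ -0.55635 < -0.1 is true → IN Λ
[2] lift (-9,-17): star map gives -1.95837; window check -0.9 ≤ -1.95837 < -0.1 is false → out
[3] lift (12,1): star map gives 11.58579; window check -0.9 ≤ 11.58579 < -0.1 is false → out
[4] lift (-24,-4): star map gives -22.34315; window check -0.9 ≤ -22.34315 < -0.1 is false → out
[5] lift (-11,-23): star map gives -1.47309; window check -0.9 ≤ -1.47309 < -0.1 is false → out
[6] lift (3,11): star map gives -1.55635; window check -0.9 ≤ -1.55635 < -0.1 is false → out

1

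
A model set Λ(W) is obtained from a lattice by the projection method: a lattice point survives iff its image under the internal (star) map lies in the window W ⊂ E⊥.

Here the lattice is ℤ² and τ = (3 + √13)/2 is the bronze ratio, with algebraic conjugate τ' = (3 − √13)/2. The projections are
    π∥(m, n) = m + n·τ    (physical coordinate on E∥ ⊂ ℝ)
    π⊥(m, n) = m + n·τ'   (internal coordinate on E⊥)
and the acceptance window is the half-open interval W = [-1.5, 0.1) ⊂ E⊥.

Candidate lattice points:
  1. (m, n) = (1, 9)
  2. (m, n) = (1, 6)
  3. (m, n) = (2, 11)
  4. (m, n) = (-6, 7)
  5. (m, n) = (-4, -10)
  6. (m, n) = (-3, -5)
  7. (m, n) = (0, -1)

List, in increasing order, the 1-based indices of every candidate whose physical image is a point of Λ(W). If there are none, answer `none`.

2, 3, 5, 6

τ' = (3−√13)/2 ≈ -0.3028.
#1 (1,9): internal coord 1 + (9)·τ' = -1.7250; -1.7250 ∉ [-1.5, 0.1) → out
#2 (1,6): internal coord 1 + (6)·τ' = -0.8167; -0.8167 ∈ [-1.5, 0.1) → IN Λ
#3 (2,11): internal coord 2 + (11)·τ' = -1.3305; -1.3305 ∈ [-1.5, 0.1) → IN Λ
#4 (-6,7): internal coord -6 + (7)·τ' = -8.1194; -8.1194 ∉ [-1.5, 0.1) → out
#5 (-4,-10): internal coord -4 + (-10)·τ' = -0.9722; -0.9722 ∈ [-1.5, 0.1) → IN Λ
#6 (-3,-5): internal coord -3 + (-5)·τ' = -1.4861; -1.4861 ∈ [-1.5, 0.1) → IN Λ
#7 (0,-1): internal coord 0 + (-1)·τ' = +0.3028; +0.3028 ∉ [-1.5, 0.1) → out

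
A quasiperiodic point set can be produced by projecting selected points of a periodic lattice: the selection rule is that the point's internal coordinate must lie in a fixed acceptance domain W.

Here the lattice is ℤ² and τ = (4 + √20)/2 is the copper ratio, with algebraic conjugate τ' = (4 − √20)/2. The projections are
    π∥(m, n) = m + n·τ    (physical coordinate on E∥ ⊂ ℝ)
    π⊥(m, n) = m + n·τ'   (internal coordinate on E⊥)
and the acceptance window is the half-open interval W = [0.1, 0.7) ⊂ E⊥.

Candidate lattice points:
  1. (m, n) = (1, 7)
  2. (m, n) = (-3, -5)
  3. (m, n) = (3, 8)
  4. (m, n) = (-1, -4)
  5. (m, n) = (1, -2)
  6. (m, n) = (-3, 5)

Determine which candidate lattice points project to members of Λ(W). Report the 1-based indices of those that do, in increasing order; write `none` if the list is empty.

none

τ' = (4−√20)/2 ≈ -0.23607.
candidate 1: (m,n)=(1,7) → π∥ = 1+7·τ ≈ 30.65248, π⊥ = 1+7·τ' ≈ -0.65248 ∉ [0.1, 0.7) ⇒ out
candidate 2: (m,n)=(-3,-5) → π∥ = -3-5·τ ≈ -24.18034, π⊥ = -3-5·τ' ≈ -1.81966 ∉ [0.1, 0.7) ⇒ out
candidate 3: (m,n)=(3,8) → π∥ = 3+8·τ ≈ 36.88854, π⊥ = 3+8·τ' ≈ 1.11146 ∉ [0.1, 0.7) ⇒ out
candidate 4: (m,n)=(-1,-4) → π∥ = -1-4·τ ≈ -17.94427, π⊥ = -1-4·τ' ≈ -0.05573 ∉ [0.1, 0.7) ⇒ out
candidate 5: (m,n)=(1,-2) → π∥ = 1-2·τ ≈ -7.47214, π⊥ = 1-2·τ' ≈ 1.47214 ∉ [0.1, 0.7) ⇒ out
candidate 6: (m,n)=(-3,5) → π∥ = -3+5·τ ≈ 18.18034, π⊥ = -3+5·τ' ≈ -4.18034 ∉ [0.1, 0.7) ⇒ out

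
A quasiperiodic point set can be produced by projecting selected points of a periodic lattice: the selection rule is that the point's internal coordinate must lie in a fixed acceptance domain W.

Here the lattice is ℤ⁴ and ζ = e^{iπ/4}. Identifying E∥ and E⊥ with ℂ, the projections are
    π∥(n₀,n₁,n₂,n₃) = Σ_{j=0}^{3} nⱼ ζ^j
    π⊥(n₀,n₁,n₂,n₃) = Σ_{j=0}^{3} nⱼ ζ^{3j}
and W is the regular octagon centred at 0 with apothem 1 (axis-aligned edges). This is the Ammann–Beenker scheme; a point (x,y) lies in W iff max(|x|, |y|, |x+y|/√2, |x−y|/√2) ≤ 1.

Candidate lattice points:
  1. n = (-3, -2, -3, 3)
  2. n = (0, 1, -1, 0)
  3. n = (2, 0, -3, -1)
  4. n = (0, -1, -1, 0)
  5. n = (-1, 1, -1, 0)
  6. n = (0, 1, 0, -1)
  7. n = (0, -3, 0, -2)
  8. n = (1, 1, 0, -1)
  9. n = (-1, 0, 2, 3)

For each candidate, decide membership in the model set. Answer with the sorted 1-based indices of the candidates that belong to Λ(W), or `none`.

With ζ = e^{iπ/4} the internal vectors are ζ^0,ζ^3,ζ^6,ζ^9.
#1 (-3, -2, -3, 3): internal (0.53553, 3.70711); octagon support 3.70711 vs apothem 1 → ∉ W
#2 (0, 1, -1, 0): internal (-0.70711, 1.70711); octagon support 1.70711 vs apothem 1 → ∉ W
#3 (2, 0, -3, -1): internal (1.29289, 2.29289); octagon support 2.53553 vs apothem 1 → ∉ W
#4 (0, -1, -1, 0): internal (0.70711, 0.29289); octagon support 0.70711 vs apothem 1 → ∈ W
#5 (-1, 1, -1, 0): internal (-1.70711, 1.70711); octagon support 2.41421 vs apothem 1 → ∉ W
#6 (0, 1, 0, -1): internal (-1.41421, 0.00000); octagon support 1.41421 vs apothem 1 → ∉ W
#7 (0, -3, 0, -2): internal (0.70711, -3.53553); octagon support 3.53553 vs apothem 1 → ∉ W
#8 (1, 1, 0, -1): internal (-0.41421, 0.00000); octagon support 0.41421 vs apothem 1 → ∈ W
#9 (-1, 0, 2, 3): internal (1.12132, 0.12132); octagon support 1.12132 vs apothem 1 → ∉ W

4, 8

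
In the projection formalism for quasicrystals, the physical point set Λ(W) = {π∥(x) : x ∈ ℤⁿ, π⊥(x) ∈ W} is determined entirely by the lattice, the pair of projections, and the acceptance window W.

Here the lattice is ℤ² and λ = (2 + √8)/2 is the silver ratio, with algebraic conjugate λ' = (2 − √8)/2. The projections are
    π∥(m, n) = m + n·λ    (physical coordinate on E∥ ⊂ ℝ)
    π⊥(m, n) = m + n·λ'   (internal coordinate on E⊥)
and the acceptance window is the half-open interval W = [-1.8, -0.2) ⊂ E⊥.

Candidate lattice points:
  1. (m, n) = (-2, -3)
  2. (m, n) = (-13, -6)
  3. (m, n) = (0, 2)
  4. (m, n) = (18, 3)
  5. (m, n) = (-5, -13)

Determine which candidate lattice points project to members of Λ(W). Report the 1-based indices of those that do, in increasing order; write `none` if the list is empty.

1, 3

Compute λ' = (2−√8)/2 = -0.414214, so π⊥(m,n) = m -0.414214·n.
[1] lift (-2,-3): star map gives -0.757359; window check -1.8 ≤ -0.757359 < -0.2 is true → IN Λ
[2] lift (-13,-6): star map gives -10.514719; window check -1.8 ≤ -10.514719 < -0.2 is false → out
[3] lift (0,2): star map gives -0.828427; window check -1.8 ≤ -0.828427 < -0.2 is true → IN Λ
[4] lift (18,3): star map gives 16.757359; window check -1.8 ≤ 16.757359 < -0.2 is false → out
[5] lift (-5,-13): star map gives 0.384776; window check -1.8 ≤ 0.384776 < -0.2 is false → out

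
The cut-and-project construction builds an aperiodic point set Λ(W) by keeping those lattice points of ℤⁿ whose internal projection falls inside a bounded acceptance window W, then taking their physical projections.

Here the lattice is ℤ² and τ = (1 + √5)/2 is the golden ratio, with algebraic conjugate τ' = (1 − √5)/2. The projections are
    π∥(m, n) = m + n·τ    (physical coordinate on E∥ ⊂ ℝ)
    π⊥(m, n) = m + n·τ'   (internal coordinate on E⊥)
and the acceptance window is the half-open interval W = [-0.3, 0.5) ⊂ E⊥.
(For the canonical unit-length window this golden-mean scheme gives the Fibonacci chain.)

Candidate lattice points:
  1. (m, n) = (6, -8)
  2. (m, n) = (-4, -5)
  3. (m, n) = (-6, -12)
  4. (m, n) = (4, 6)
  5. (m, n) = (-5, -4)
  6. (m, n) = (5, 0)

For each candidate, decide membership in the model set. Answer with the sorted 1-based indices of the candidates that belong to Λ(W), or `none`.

4

τ' = (1−√5)/2 ≈ -0.61803.
candidate 1: (m,n)=(6,-8) → π∥ = 6-8·τ ≈ -6.94427, π⊥ = 6-8·τ' ≈ 10.94427 ∉ [-0.3, 0.5) ⇒ out
candidate 2: (m,n)=(-4,-5) → π∥ = -4-5·τ ≈ -12.09017, π⊥ = -4-5·τ' ≈ -0.90983 ∉ [-0.3, 0.5) ⇒ out
candidate 3: (m,n)=(-6,-12) → π∥ = -6-12·τ ≈ -25.41641, π⊥ = -6-12·τ' ≈ 1.41641 ∉ [-0.3, 0.5) ⇒ out
candidate 4: (m,n)=(4,6) → π∥ = 4+6·τ ≈ 13.70820, π⊥ = 4+6·τ' ≈ 0.29180 ∈ [-0.3, 0.5) ⇒ IN Λ
candidate 5: (m,n)=(-5,-4) → π∥ = -5-4·τ ≈ -11.47214, π⊥ = -5-4·τ' ≈ -2.52786 ∉ [-0.3, 0.5) ⇒ out
candidate 6: (m,n)=(5,0) → π∥ = 5+0·τ ≈ 5.00000, π⊥ = 5+0·τ' ≈ 5.00000 ∉ [-0.3, 0.5) ⇒ out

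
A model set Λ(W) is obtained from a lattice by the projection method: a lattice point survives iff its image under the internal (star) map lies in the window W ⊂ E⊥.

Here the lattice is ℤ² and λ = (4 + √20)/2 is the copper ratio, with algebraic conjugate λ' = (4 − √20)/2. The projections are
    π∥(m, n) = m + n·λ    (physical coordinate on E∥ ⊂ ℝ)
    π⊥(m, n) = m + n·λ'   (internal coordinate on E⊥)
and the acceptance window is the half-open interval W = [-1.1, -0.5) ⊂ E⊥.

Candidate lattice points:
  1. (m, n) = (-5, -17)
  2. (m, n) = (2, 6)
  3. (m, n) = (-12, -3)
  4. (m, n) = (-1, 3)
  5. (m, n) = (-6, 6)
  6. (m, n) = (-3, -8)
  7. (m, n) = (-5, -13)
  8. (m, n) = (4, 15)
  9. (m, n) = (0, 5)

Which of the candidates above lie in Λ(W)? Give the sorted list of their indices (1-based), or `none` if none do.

Compute λ' = (4−√20)/2 = -0.236068, so π⊥(m,n) = m -0.236068·n.
#1 (-5,-17): internal coord -5 + (-17)·λ' = -0.986844; -0.986844 ∈ [-1.1, -0.5) → IN Λ
#2 (2,6): internal coord 2 + (6)·λ' = +0.583592; +0.583592 ∉ [-1.1, -0.5) → out
#3 (-12,-3): internal coord -12 + (-3)·λ' = -11.291796; -11.291796 ∉ [-1.1, -0.5) → out
#4 (-1,3): internal coord -1 + (3)·λ' = -1.708204; -1.708204 ∉ [-1.1, -0.5) → out
#5 (-6,6): internal coord -6 + (6)·λ' = -7.416408; -7.416408 ∉ [-1.1, -0.5) → out
#6 (-3,-8): internal coord -3 + (-8)·λ' = -1.111456; -1.111456 ∉ [-1.1, -0.5) → out
#7 (-5,-13): internal coord -5 + (-13)·λ' = -1.931116; -1.931116 ∉ [-1.1, -0.5) → out
#8 (4,15): internal coord 4 + (15)·λ' = +0.458980; +0.458980 ∉ [-1.1, -0.5) → out
#9 (0,5): internal coord 0 + (5)·λ' = -1.180340; -1.180340 ∉ [-1.1, -0.5) → out

1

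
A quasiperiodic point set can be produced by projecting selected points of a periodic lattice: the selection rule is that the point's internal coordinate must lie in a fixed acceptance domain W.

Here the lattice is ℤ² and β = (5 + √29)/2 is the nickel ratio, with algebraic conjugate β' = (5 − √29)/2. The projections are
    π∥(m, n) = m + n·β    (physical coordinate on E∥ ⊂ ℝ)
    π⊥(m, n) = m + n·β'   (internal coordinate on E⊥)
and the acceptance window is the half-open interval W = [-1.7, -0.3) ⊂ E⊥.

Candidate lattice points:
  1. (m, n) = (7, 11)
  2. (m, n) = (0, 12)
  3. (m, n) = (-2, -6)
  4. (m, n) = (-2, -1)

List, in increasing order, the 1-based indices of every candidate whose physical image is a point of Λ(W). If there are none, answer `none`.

β' = (5−√29)/2 ≈ -0.19258.
candidate 1: (m,n)=(7,11) → π∥ = 7+11·β ≈ 64.11841, π⊥ = 7+11·β' ≈ 4.88159 ∉ [-1.7, -0.3) ⇒ out
candidate 2: (m,n)=(0,12) → π∥ = 0+12·β ≈ 62.31099, π⊥ = 0+12·β' ≈ -2.31099 ∉ [-1.7, -0.3) ⇒ out
candidate 3: (m,n)=(-2,-6) → π∥ = -2-6·β ≈ -33.15549, π⊥ = -2-6·β' ≈ -0.84451 ∈ [-1.7, -0.3) ⇒ IN Λ
candidate 4: (m,n)=(-2,-1) → π∥ = -2-1·β ≈ -7.19258, π⊥ = -2-1·β' ≈ -1.80742 ∉ [-1.7, -0.3) ⇒ out

3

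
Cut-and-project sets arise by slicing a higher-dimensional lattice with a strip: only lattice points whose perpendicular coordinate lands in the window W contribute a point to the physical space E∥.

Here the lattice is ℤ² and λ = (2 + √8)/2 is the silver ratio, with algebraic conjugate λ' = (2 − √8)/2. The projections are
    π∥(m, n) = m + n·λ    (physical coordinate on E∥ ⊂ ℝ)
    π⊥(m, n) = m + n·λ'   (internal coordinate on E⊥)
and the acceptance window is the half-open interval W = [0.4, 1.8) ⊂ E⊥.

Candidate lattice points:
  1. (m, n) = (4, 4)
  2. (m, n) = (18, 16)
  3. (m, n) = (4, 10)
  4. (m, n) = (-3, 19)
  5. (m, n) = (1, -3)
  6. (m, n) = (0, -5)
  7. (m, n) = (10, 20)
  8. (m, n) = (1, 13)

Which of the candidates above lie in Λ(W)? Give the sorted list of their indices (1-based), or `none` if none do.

λ' = (2−√8)/2 ≈ -0.414214.
#1 (4,4): internal coord 4 + (4)·λ' = +2.343146; +2.343146 ∉ [0.4, 1.8) → out
#2 (18,16): internal coord 18 + (16)·λ' = +11.372583; +11.372583 ∉ [0.4, 1.8) → out
#3 (4,10): internal coord 4 + (10)·λ' = -0.142136; -0.142136 ∉ [0.4, 1.8) → out
#4 (-3,19): internal coord -3 + (19)·λ' = -10.870058; -10.870058 ∉ [0.4, 1.8) → out
#5 (1,-3): internal coord 1 + (-3)·λ' = +2.242641; +2.242641 ∉ [0.4, 1.8) → out
#6 (0,-5): internal coord 0 + (-5)·λ' = +2.071068; +2.071068 ∉ [0.4, 1.8) → out
#7 (10,20): internal coord 10 + (20)·λ' = +1.715729; +1.715729 ∈ [0.4, 1.8) → IN Λ
#8 (1,13): internal coord 1 + (13)·λ' = -4.384776; -4.384776 ∉ [0.4, 1.8) → out

7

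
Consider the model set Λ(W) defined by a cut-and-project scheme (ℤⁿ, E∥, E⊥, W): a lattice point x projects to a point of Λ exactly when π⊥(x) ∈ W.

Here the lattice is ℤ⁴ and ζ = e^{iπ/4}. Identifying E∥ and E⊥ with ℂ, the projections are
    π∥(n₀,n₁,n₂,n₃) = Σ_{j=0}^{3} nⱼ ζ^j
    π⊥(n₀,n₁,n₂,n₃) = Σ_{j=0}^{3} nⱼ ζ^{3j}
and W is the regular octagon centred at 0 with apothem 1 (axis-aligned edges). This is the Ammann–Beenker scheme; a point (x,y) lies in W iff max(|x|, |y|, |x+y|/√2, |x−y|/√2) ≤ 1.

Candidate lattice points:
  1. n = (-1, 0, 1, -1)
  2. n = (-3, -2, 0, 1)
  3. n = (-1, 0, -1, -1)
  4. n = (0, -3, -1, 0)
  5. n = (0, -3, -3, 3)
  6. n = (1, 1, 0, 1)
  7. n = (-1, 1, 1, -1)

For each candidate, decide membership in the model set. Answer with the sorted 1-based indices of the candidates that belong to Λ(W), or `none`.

none

Internal map: ζ^{3j} for j=0..3 gives (1,0), (−√2/2,√2/2), (0,−1), (√2/2,√2/2).
candidate 1: n = (-1, 0, 1, -1) → π⊥ ≈ (-1.70711, -1.70711); max(|x|,|y|,|x±y|/√2) = 2.41421 > 1 ⇒ ∉ W
candidate 2: n = (-3, -2, 0, 1) → π⊥ ≈ (-0.87868, -0.70711); max(|x|,|y|,|x±y|/√2) = 1.12132 > 1 ⇒ ∉ W
candidate 3: n = (-1, 0, -1, -1) → π⊥ ≈ (-1.70711, +0.29289); max(|x|,|y|,|x±y|/√2) = 1.70711 > 1 ⇒ ∉ W
candidate 4: n = (0, -3, -1, 0) → π⊥ ≈ (+2.12132, -1.12132); max(|x|,|y|,|x±y|/√2) = 2.29289 > 1 ⇒ ∉ W
candidate 5: n = (0, -3, -3, 3) → π⊥ ≈ (+4.24264, +3.00000); max(|x|,|y|,|x±y|/√2) = 5.12132 > 1 ⇒ ∉ W
candidate 6: n = (1, 1, 0, 1) → π⊥ ≈ (+1.00000, +1.41421); max(|x|,|y|,|x±y|/√2) = 1.70711 > 1 ⇒ ∉ W
candidate 7: n = (-1, 1, 1, -1) → π⊥ ≈ (-2.41421, -1.00000); max(|x|,|y|,|x±y|/√2) = 2.41421 > 1 ⇒ ∉ W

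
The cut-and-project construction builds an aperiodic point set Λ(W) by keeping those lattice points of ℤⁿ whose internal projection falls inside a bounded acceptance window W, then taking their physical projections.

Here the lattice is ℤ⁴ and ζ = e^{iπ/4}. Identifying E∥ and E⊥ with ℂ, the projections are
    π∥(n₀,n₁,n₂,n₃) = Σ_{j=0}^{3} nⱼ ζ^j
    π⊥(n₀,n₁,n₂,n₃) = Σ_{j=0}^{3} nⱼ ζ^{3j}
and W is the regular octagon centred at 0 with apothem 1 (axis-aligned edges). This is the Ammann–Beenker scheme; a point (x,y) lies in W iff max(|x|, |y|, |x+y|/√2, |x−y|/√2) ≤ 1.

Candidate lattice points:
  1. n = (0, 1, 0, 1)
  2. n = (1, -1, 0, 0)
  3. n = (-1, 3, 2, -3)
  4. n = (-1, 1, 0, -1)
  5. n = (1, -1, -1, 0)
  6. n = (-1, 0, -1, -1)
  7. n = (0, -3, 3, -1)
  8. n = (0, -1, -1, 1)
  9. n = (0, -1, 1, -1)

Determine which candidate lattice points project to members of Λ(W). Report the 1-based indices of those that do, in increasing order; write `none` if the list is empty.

Internal map: ζ^{3j} for j=0..3 gives (1,0), (−√2/2,√2/2), (0,−1), (√2/2,√2/2).
candidate 1: n = (0, 1, 0, 1) → π⊥ ≈ (+0.00000, +1.41421); max(|x|,|y|,|x±y|/√2) = 1.41421 > 1 ⇒ ∉ W
candidate 2: n = (1, -1, 0, 0) → π⊥ ≈ (+1.70711, -0.70711); max(|x|,|y|,|x±y|/√2) = 1.70711 > 1 ⇒ ∉ W
candidate 3: n = (-1, 3, 2, -3) → π⊥ ≈ (-5.24264, -2.00000); max(|x|,|y|,|x±y|/√2) = 5.24264 > 1 ⇒ ∉ W
candidate 4: n = (-1, 1, 0, -1) → π⊥ ≈ (-2.41421, +0.00000); max(|x|,|y|,|x±y|/√2) = 2.41421 > 1 ⇒ ∉ W
candidate 5: n = (1, -1, -1, 0) → π⊥ ≈ (+1.70711, +0.29289); max(|x|,|y|,|x±y|/√2) = 1.70711 > 1 ⇒ ∉ W
candidate 6: n = (-1, 0, -1, -1) → π⊥ ≈ (-1.70711, +0.29289); max(|x|,|y|,|x±y|/√2) = 1.70711 > 1 ⇒ ∉ W
candidate 7: n = (0, -3, 3, -1) → π⊥ ≈ (+1.41421, -5.82843); max(|x|,|y|,|x±y|/√2) = 5.82843 > 1 ⇒ ∉ W
candidate 8: n = (0, -1, -1, 1) → π⊥ ≈ (+1.41421, +1.00000); max(|x|,|y|,|x±y|/√2) = 1.70711 > 1 ⇒ ∉ W
candidate 9: n = (0, -1, 1, -1) → π⊥ ≈ (+0.00000, -2.41421); max(|x|,|y|,|x±y|/√2) = 2.41421 > 1 ⇒ ∉ W

none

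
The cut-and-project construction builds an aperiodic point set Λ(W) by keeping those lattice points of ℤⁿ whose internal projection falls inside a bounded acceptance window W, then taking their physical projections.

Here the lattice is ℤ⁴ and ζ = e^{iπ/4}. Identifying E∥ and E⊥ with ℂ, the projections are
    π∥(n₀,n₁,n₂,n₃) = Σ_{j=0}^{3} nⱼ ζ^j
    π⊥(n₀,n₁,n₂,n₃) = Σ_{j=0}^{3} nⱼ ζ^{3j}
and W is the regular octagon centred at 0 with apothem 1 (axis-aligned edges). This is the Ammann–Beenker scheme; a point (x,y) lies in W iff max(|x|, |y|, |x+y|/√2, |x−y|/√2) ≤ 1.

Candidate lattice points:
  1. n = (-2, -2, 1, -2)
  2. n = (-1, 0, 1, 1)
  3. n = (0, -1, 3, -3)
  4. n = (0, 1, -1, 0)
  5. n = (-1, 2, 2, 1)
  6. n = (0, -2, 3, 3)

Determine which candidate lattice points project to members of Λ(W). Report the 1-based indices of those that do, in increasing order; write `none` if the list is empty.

Internal map: ζ^{3j} for j=0..3 gives (1,0), (−√2/2,√2/2), (0,−1), (√2/2,√2/2).
candidate 1: n = (-2, -2, 1, -2) → π⊥ ≈ (-2.0000, -3.8284); max(|x|,|y|,|x±y|/√2) = 4.1213 > 1 ⇒ ∉ W
candidate 2: n = (-1, 0, 1, 1) → π⊥ ≈ (-0.2929, -0.2929); max(|x|,|y|,|x±y|/√2) = 0.4142 ≤ 1 ⇒ ∈ W
candidate 3: n = (0, -1, 3, -3) → π⊥ ≈ (-1.4142, -5.8284); max(|x|,|y|,|x±y|/√2) = 5.8284 > 1 ⇒ ∉ W
candidate 4: n = (0, 1, -1, 0) → π⊥ ≈ (-0.7071, +1.7071); max(|x|,|y|,|x±y|/√2) = 1.7071 > 1 ⇒ ∉ W
candidate 5: n = (-1, 2, 2, 1) → π⊥ ≈ (-1.7071, +0.1213); max(|x|,|y|,|x±y|/√2) = 1.7071 > 1 ⇒ ∉ W
candidate 6: n = (0, -2, 3, 3) → π⊥ ≈ (+3.5355, -2.2929); max(|x|,|y|,|x±y|/√2) = 4.1213 > 1 ⇒ ∉ W

2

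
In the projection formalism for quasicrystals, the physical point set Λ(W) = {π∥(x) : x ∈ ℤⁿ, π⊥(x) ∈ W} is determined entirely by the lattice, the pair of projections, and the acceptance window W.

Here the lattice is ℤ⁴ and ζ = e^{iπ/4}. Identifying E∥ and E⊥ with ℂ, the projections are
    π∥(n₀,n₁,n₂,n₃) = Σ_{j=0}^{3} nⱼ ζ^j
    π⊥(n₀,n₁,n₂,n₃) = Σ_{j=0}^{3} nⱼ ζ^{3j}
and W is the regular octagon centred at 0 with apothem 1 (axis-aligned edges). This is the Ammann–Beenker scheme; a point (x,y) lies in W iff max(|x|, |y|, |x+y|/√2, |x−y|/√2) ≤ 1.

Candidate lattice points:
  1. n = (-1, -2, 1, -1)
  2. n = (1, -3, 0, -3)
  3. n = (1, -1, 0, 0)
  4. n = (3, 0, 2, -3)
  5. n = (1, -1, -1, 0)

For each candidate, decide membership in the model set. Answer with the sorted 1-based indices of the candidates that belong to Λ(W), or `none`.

Internal map: ζ^{3j} for j=0..3 gives (1,0), (−√2/2,√2/2), (0,−1), (√2/2,√2/2).
candidate 1: n = (-1, -2, 1, -1) → π⊥ ≈ (-0.292893, -3.121320); max(|x|,|y|,|x±y|/√2) = 3.121320 > 1 ⇒ ∉ W
candidate 2: n = (1, -3, 0, -3) → π⊥ ≈ (+1.000000, -4.242641); max(|x|,|y|,|x±y|/√2) = 4.242641 > 1 ⇒ ∉ W
candidate 3: n = (1, -1, 0, 0) → π⊥ ≈ (+1.707107, -0.707107); max(|x|,|y|,|x±y|/√2) = 1.707107 > 1 ⇒ ∉ W
candidate 4: n = (3, 0, 2, -3) → π⊥ ≈ (+0.878680, -4.121320); max(|x|,|y|,|x±y|/√2) = 4.121320 > 1 ⇒ ∉ W
candidate 5: n = (1, -1, -1, 0) → π⊥ ≈ (+1.707107, +0.292893); max(|x|,|y|,|x±y|/√2) = 1.707107 > 1 ⇒ ∉ W

none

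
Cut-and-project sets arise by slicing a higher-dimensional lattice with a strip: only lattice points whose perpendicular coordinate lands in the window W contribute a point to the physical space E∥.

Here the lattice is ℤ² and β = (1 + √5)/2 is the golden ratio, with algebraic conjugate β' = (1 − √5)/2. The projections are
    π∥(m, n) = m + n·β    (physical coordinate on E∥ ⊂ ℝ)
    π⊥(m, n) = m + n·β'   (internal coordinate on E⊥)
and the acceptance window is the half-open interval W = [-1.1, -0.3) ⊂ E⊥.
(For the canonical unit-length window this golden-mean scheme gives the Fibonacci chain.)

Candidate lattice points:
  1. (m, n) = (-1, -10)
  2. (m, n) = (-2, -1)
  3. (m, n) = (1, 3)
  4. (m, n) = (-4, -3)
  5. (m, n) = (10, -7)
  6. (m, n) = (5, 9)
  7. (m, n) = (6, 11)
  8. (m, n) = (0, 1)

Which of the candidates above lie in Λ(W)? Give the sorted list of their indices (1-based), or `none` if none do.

Compute β' = (1−√5)/2 = -0.6180, so π⊥(m,n) = m -0.6180·n.
candidate 1: (m,n)=(-1,-10) → π∥ = -1-10·β ≈ -17.1803, π⊥ = -1-10·β' ≈ 5.1803 ∉ [-1.1, -0.3) ⇒ out
candidate 2: (m,n)=(-2,-1) → π∥ = -2-1·β ≈ -3.6180, π⊥ = -2-1·β' ≈ -1.3820 ∉ [-1.1, -0.3) ⇒ out
candidate 3: (m,n)=(1,3) → π∥ = 1+3·β ≈ 5.8541, π⊥ = 1+3·β' ≈ -0.8541 ∈ [-1.1, -0.3) ⇒ IN Λ
candidate 4: (m,n)=(-4,-3) → π∥ = -4-3·β ≈ -8.8541, π⊥ = -4-3·β' ≈ -2.1459 ∉ [-1.1, -0.3) ⇒ out
candidate 5: (m,n)=(10,-7) → π∥ = 10-7·β ≈ -1.3262, π⊥ = 10-7·β' ≈ 14.3262 ∉ [-1.1, -0.3) ⇒ out
candidate 6: (m,n)=(5,9) → π∥ = 5+9·β ≈ 19.5623, π⊥ = 5+9·β' ≈ -0.5623 ∈ [-1.1, -0.3) ⇒ IN Λ
candidate 7: (m,n)=(6,11) → π∥ = 6+11·β ≈ 23.7984, π⊥ = 6+11·β' ≈ -0.7984 ∈ [-1.1, -0.3) ⇒ IN Λ
candidate 8: (m,n)=(0,1) → π∥ = 0+1·β ≈ 1.6180, π⊥ = 0+1·β' ≈ -0.6180 ∈ [-1.1, -0.3) ⇒ IN Λ

3, 6, 7, 8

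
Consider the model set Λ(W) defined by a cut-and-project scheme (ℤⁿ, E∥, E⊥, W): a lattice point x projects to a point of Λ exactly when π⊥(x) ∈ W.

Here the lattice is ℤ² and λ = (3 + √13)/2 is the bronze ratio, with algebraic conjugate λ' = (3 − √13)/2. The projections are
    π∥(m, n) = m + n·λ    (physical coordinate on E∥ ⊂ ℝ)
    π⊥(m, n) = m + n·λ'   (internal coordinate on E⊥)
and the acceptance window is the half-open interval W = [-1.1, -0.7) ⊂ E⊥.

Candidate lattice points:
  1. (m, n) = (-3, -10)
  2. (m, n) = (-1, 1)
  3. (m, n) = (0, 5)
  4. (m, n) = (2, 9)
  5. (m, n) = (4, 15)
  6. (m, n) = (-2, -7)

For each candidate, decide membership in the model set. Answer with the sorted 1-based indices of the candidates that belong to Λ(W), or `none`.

Compute λ' = (3−√13)/2 = -0.3028, so π⊥(m,n) = m -0.3028·n.
[1] lift (-3,-10): star map gives 0.0278; window check -1.1 ≤ 0.0278 < -0.7 is false → out
[2] lift (-1,1): star map gives -1.3028; window check -1.1 ≤ -1.3028 < -0.7 is false → out
[3] lift (0,5): star map gives -1.5139; window check -1.1 ≤ -1.5139 < -0.7 is false → out
[4] lift (2,9): star map gives -0.7250; window check -1.1 ≤ -0.7250 < -0.7 is true → IN Λ
[5] lift (4,15): star map gives -0.5416; window check -1.1 ≤ -0.5416 < -0.7 is false → out
[6] lift (-2,-7): star map gives 0.1194; window check -1.1 ≤ 0.1194 < -0.7 is false → out

4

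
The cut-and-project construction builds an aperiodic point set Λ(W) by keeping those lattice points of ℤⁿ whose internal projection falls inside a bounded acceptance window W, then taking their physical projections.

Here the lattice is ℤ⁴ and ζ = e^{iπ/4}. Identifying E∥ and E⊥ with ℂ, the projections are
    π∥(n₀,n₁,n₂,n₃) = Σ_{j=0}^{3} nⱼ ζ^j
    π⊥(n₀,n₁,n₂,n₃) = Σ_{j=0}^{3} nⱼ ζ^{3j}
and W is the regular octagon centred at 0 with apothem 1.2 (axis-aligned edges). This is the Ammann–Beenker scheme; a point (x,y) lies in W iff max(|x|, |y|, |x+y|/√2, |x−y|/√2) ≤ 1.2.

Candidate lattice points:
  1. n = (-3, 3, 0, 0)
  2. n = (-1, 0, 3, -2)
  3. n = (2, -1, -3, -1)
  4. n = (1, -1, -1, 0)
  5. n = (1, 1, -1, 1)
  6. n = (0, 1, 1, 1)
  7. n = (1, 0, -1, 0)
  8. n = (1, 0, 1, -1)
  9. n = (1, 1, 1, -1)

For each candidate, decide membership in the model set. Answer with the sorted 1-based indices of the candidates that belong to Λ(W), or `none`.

Internal map: ζ^{3j} for j=0..3 gives (1,0), (−√2/2,√2/2), (0,−1), (√2/2,√2/2).
#1 (-3, 3, 0, 0): internal (-5.12132, 2.12132); octagon support 5.12132 vs apothem 1.2 → ∉ W
#2 (-1, 0, 3, -2): internal (-2.41421, -4.41421); octagon support 4.82843 vs apothem 1.2 → ∉ W
#3 (2, -1, -3, -1): internal (2.00000, 1.58579); octagon support 2.53553 vs apothem 1.2 → ∉ W
#4 (1, -1, -1, 0): internal (1.70711, 0.29289); octagon support 1.70711 vs apothem 1.2 → ∉ W
#5 (1, 1, -1, 1): internal (1.00000, 2.41421); octagon support 2.41421 vs apothem 1.2 → ∉ W
#6 (0, 1, 1, 1): internal (0.00000, 0.41421); octagon support 0.41421 vs apothem 1.2 → ∈ W
#7 (1, 0, -1, 0): internal (1.00000, 1.00000); octagon support 1.41421 vs apothem 1.2 → ∉ W
#8 (1, 0, 1, -1): internal (0.29289, -1.70711); octagon support 1.70711 vs apothem 1.2 → ∉ W
#9 (1, 1, 1, -1): internal (-0.41421, -1.00000); octagon support 1.00000 vs apothem 1.2 → ∈ W

6, 9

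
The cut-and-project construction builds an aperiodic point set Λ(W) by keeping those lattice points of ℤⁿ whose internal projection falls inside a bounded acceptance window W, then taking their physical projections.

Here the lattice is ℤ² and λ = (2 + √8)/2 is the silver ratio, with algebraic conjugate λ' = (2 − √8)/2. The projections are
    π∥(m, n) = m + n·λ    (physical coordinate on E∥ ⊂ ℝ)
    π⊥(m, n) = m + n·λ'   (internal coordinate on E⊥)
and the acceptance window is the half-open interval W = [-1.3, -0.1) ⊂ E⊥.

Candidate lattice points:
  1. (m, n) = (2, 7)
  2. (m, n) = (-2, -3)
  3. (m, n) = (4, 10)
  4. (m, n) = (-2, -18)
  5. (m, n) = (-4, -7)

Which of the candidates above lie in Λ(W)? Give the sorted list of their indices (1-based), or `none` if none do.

1, 2, 3, 5

λ' = (2−√8)/2 ≈ -0.41421.
[1] lift (2,7): star map gives -0.89949; window check -1.3 ≤ -0.89949 < -0.1 is true → IN Λ
[2] lift (-2,-3): star map gives -0.75736; window check -1.3 ≤ -0.75736 < -0.1 is true → IN Λ
[3] lift (4,10): star map gives -0.14214; window check -1.3 ≤ -0.14214 < -0.1 is true → IN Λ
[4] lift (-2,-18): star map gives 5.45584; window check -1.3 ≤ 5.45584 < -0.1 is false → out
[5] lift (-4,-7): star map gives -1.10051; window check -1.3 ≤ -1.10051 < -0.1 is true → IN Λ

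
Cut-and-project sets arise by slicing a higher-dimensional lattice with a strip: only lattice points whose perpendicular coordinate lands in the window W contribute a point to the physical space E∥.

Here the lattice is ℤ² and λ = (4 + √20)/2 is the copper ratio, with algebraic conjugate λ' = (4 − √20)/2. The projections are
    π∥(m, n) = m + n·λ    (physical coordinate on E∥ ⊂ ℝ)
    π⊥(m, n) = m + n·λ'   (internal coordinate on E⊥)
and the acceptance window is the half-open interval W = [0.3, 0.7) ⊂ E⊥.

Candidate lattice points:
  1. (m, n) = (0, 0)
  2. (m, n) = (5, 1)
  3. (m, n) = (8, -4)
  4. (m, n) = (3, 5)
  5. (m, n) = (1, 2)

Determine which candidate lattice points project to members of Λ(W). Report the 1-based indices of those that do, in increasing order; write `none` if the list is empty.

Compute λ' = (4−√20)/2 = -0.2361, so π⊥(m,n) = m -0.2361·n.
candidate 1: (m,n)=(0,0) → π∥ = 0+0·λ ≈ 0.0000, π⊥ = 0+0·λ' ≈ 0.0000 ∉ [0.3, 0.7) ⇒ out
candidate 2: (m,n)=(5,1) → π∥ = 5+1·λ ≈ 9.2361, π⊥ = 5+1·λ' ≈ 4.7639 ∉ [0.3, 0.7) ⇒ out
candidate 3: (m,n)=(8,-4) → π∥ = 8-4·λ ≈ -8.9443, π⊥ = 8-4·λ' ≈ 8.9443 ∉ [0.3, 0.7) ⇒ out
candidate 4: (m,n)=(3,5) → π∥ = 3+5·λ ≈ 24.1803, π⊥ = 3+5·λ' ≈ 1.8197 ∉ [0.3, 0.7) ⇒ out
candidate 5: (m,n)=(1,2) → π∥ = 1+2·λ ≈ 9.4721, π⊥ = 1+2·λ' ≈ 0.5279 ∈ [0.3, 0.7) ⇒ IN Λ

5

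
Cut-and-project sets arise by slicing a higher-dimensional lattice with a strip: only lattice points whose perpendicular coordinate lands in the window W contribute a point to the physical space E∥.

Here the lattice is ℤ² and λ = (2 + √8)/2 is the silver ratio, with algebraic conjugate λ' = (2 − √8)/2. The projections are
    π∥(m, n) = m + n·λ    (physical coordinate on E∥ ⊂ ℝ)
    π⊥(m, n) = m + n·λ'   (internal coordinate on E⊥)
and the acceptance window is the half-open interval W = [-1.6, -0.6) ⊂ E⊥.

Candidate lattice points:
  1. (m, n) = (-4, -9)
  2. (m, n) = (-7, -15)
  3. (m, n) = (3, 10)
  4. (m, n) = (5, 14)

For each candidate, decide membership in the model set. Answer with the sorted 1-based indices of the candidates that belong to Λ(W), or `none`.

λ' = (2−√8)/2 ≈ -0.4142.
#1 (-4,-9): internal coord -4 + (-9)·λ' = -0.2721; -0.2721 ∉ [-1.6, -0.6) → out
#2 (-7,-15): internal coord -7 + (-15)·λ' = -0.7868; -0.7868 ∈ [-1.6, -0.6) → IN Λ
#3 (3,10): internal coord 3 + (10)·λ' = -1.1421; -1.1421 ∈ [-1.6, -0.6) → IN Λ
#4 (5,14): internal coord 5 + (14)·λ' = -0.7990; -0.7990 ∈ [-1.6, -0.6) → IN Λ

2, 3, 4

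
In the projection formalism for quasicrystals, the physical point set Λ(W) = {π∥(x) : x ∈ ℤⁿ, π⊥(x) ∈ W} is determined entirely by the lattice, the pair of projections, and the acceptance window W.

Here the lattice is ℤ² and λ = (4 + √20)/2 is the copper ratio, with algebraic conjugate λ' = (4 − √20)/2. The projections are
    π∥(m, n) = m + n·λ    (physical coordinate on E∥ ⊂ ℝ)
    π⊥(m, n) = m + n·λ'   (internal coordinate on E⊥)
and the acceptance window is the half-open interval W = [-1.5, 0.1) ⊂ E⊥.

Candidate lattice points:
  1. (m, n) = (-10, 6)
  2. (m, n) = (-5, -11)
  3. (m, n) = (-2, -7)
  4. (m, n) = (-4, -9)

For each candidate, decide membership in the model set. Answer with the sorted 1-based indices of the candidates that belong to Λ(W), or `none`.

Numerically λ ≈ 4.2361 and λ' = −1/λ ≈ -0.2361.
candidate 1: (m,n)=(-10,6) → π∥ = -10+6·λ ≈ 15.4164, π⊥ = -10+6·λ' ≈ -11.4164 ∉ [-1.5, 0.1) ⇒ out
candidate 2: (m,n)=(-5,-11) → π∥ = -5-11·λ ≈ -51.5967, π⊥ = -5-11·λ' ≈ -2.4033 ∉ [-1.5, 0.1) ⇒ out
candidate 3: (m,n)=(-2,-7) → π∥ = -2-7·λ ≈ -31.6525, π⊥ = -2-7·λ' ≈ -0.3475 ∈ [-1.5, 0.1) ⇒ IN Λ
candidate 4: (m,n)=(-4,-9) → π∥ = -4-9·λ ≈ -42.1246, π⊥ = -4-9·λ' ≈ -1.8754 ∉ [-1.5, 0.1) ⇒ out

3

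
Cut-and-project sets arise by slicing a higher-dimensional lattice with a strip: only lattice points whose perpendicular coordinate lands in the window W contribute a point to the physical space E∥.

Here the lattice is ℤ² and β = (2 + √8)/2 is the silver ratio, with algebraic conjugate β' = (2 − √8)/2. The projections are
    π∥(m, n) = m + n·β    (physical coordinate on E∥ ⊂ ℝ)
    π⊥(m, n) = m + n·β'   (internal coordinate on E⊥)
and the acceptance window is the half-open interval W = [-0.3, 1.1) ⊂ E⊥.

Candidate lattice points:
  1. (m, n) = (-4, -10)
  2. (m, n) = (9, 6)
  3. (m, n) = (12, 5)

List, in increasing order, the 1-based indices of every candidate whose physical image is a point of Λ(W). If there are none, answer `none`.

1

Numerically β ≈ 2.4142 and β' = −1/β ≈ -0.4142.
candidate 1: (m,n)=(-4,-10) → π∥ = -4-10·β ≈ -28.1421, π⊥ = -4-10·β' ≈ 0.1421 ∈ [-0.3, 1.1) ⇒ IN Λ
candidate 2: (m,n)=(9,6) → π∥ = 9+6·β ≈ 23.4853, π⊥ = 9+6·β' ≈ 6.5147 ∉ [-0.3, 1.1) ⇒ out
candidate 3: (m,n)=(12,5) → π∥ = 12+5·β ≈ 24.0711, π⊥ = 12+5·β' ≈ 9.9289 ∉ [-0.3, 1.1) ⇒ out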